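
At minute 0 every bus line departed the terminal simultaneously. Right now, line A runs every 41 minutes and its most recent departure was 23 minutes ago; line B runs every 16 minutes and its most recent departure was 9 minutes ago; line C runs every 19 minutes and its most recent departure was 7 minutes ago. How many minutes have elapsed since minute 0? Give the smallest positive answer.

The moduli are pairwise coprime; N = 41·16·19 = 12464.
N/41 = 304; 304 ≡ 17 (mod 41); 17·29 ≡ 1, so inverse 29.
N/16 = 779; 779 ≡ 11 (mod 16); 11·3 ≡ 1, so inverse 3.
N/19 = 656; 656 ≡ 10 (mod 19); 10·2 ≡ 1, so inverse 2.
t ≡ 23·304·29 + 9·779·3 + 7·656·2 = 232985.
232985 mod 12464 = 8633.

8633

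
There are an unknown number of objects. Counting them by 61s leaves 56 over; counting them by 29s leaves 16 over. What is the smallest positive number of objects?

422

From N ≡ 56 (mod 61) write N = 56 + 61t. Substituting into N ≡ 16 (mod 29) gives 61t ≡ 18 (mod 29), and since 3⁻¹ ≡ 10 (mod 29), t ≡ 6. Hence N ≡ 56 + 61·6 = 422 (mod 1769).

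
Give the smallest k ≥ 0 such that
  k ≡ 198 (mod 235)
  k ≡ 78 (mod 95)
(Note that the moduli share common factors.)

2548

gcd(235, 95) = 5 and 5 | (78 − 198), so the pair is consistent; merging gives k ≡ 2548 (mod 4465), where 4465 = lcm(235, 95).
The solution is unique modulo lcm(235, 95) = 4465.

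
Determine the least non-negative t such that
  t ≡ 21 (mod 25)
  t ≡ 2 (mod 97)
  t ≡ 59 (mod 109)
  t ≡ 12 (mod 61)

6351271

The moduli are pairwise coprime; N = 25·97·109·61 = 16123825.
N/25 = 644953; 644953 ≡ 3 (mod 25); 3·17 ≡ 1, so inverse 17.
N/97 = 166225; 166225 ≡ 64 (mod 97); 64·47 ≡ 1, so inverse 47.
N/109 = 147925; 147925 ≡ 12 (mod 109); 12·100 ≡ 1, so inverse 100.
N/61 = 264325; 264325 ≡ 12 (mod 61); 12·56 ≡ 1, so inverse 56.
t ≡ 21·644953·17 + 2·166225·47 + 59·147925·100 + 12·264325·56 = 1296257271.
1296257271 mod 16123825 = 6351271.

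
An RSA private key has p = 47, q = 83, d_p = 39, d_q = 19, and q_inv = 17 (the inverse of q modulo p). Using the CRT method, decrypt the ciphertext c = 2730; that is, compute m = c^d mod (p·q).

m₁ = c^(d_p) mod p: c ≡ 4 (mod 47), and 4^39 mod 47 = 42.
m₂ = c^(d_q) mod q: c ≡ 74 (mod 83), and 74^19 mod 83 = 43.
h = q_inv·(m₁ − m₂) mod p = 17·(42 − 43) mod 47 = 30.
m = m₂ + h·q = 43 + 30·83 = 2533.

2533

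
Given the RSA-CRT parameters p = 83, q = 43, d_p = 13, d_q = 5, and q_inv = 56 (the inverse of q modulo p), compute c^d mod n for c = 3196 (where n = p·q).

m₁ = c^(d_p) mod p: c ≡ 42 (mod 83), and 42^13 mod 83 = 73.
m₂ = c^(d_q) mod q: c ≡ 14 (mod 43), and 14^5 mod 43 = 23.
h = q_inv·(m₁ − m₂) mod p = 56·(73 − 23) mod 83 = 61.
m = m₂ + h·q = 23 + 61·43 = 2646.

2646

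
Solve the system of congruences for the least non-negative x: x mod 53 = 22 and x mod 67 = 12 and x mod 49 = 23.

137027

The moduli are pairwise coprime; N = 53·67·49 = 173999.
N/53 = 3283; 3283 ≡ 50 (mod 53); 50·35 ≡ 1, so inverse 35.
N/67 = 2597; 2597 ≡ 51 (mod 67); 51·46 ≡ 1, so inverse 46.
N/49 = 3551; 3551 ≡ 23 (mod 49); 23·32 ≡ 1, so inverse 32.
x ≡ 22·3283·35 + 12·2597·46 + 23·3551·32 = 6574990.
6574990 mod 173999 = 137027.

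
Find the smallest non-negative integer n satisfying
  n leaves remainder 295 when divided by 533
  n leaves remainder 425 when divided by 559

20549

Combine the congruences pairwise.
gcd(533, 559) = 13 and 13 | (425 − 295), so the pair is consistent; merging gives n ≡ 20549 (mod 22919), where 22919 = lcm(533, 559).
The solution is unique modulo lcm(533, 559) = 22919.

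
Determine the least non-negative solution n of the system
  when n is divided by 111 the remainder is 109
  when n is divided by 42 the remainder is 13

gcd(111, 42) = 3 and 3 | (13 − 109), so the pair is consistent; merging gives n ≡ 1441 (mod 1554), where 1554 = lcm(111, 42).
The solution is unique modulo lcm(111, 42) = 1554.

1441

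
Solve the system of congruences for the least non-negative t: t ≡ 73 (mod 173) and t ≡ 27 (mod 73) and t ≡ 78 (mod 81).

The moduli are pairwise coprime; N = 173·73·81 = 1022949.
N/173 = 5913; 5913 ≡ 31 (mod 173); 31·67 ≡ 1, so inverse 67.
N/73 = 14013; 14013 ≡ 70 (mod 73); 70·24 ≡ 1, so inverse 24.
N/81 = 12629; 12629 ≡ 74 (mod 81); 74·23 ≡ 1, so inverse 23.
t ≡ 73·5913·67 + 27·14013·24 + 78·12629·23 = 60657333.
60657333 mod 1022949 = 303342.

303342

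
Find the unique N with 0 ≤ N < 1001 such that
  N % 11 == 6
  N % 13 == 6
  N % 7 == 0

The moduli are pairwise coprime; M = 11·13·7 = 1001.
M/11 = 91; 91 ≡ 3 (mod 11); 3·4 ≡ 1, so inverse 4.
M/13 = 77; 77 ≡ 12 (mod 13); 12·12 ≡ 1, so inverse 12.
M/7 = 143; 143 ≡ 3 (mod 7); 3·5 ≡ 1, so inverse 5.
N ≡ 6·91·4 + 6·77·12 + 0·143·5 = 7728.
7728 mod 1001 = 721.

721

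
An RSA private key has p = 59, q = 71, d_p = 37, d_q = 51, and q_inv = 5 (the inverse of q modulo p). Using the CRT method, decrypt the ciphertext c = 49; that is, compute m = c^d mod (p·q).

m₁ = c^(d_p) mod p: c ≡ 49 (mod 59), and 49^37 mod 59 = 15.
m₂ = c^(d_q) mod q: c ≡ 49 (mod 71), and 49^51 mod 71 = 6.
h = q_inv·(m₁ − m₂) mod p = 5·(15 − 6) mod 59 = 45.
m = m₂ + h·q = 6 + 45·71 = 3201.

3201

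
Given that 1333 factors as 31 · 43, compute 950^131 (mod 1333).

Mod 31: 950 ≡ 20; by Fermat, exponent reduces to 131 mod 30 = 11; 20^11 ≡ 7 (mod 31).
Mod 43: 950 ≡ 4; by Fermat, exponent reduces to 131 mod 42 = 5; 4^5 ≡ 35 (mod 43).
Combine by CRT: x ≡ 7 (mod 31), x ≡ 35 (mod 43) ⇒ x ≡ 379 (mod 1333).

379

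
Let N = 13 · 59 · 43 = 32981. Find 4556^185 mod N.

Mod 13: 4556 ≡ 6; by Fermat, exponent reduces to 185 mod 12 = 5; 6^5 ≡ 2 (mod 13).
Mod 59: 4556 ≡ 13; by Fermat, exponent reduces to 185 mod 58 = 11; 13^11 ≡ 55 (mod 59).
Mod 43: 4556 ≡ 41; by Fermat, exponent reduces to 185 mod 42 = 17; 41^17 ≡ 35 (mod 43).
Combine by CRT: x ≡ 2 (mod 13), x ≡ 55 (mod 59), x ≡ 35 (mod 43) ⇒ x ≡ 22180 (mod 32981).

22180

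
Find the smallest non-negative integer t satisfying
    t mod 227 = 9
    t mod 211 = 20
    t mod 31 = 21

From t ≡ 9 (mod 227) write t = 9 + 227s. Substituting into t ≡ 20 (mod 211) gives 227s ≡ 11 (mod 211), and since 16⁻¹ ≡ 66 (mod 211), s ≡ 93. Hence t ≡ 9 + 227·93 = 21120 (mod 47897).
From t ≡ 21120 (mod 47897) write t = 21120 + 47897s. Substituting into t ≡ 21 (mod 31) gives 47897s ≡ 12 (mod 31), and since 2⁻¹ ≡ 16 (mod 31), s ≡ 6. Hence t ≡ 21120 + 47897·6 = 308502 (mod 1484807).

308502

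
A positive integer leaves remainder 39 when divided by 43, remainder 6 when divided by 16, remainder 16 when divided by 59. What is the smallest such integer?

24678

From N ≡ 39 (mod 43) write N = 39 + 43t. Substituting into N ≡ 6 (mod 16) gives 43t ≡ 15 (mod 16), and since 11⁻¹ ≡ 3 (mod 16), t ≡ 13. Hence N ≡ 39 + 43·13 = 598 (mod 688).
From N ≡ 598 (mod 688) write N = 598 + 688t. Substituting into N ≡ 16 (mod 59) gives 688t ≡ 8 (mod 59), and since 39⁻¹ ≡ 56 (mod 59), t ≡ 35. Hence N ≡ 598 + 688·35 = 24678 (mod 40592).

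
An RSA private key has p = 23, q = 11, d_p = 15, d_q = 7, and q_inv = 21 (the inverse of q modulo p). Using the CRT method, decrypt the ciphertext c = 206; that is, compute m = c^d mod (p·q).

68

m₁ = c^(d_p) mod p: c ≡ 22 (mod 23), and 22^15 mod 23 = 22.
m₂ = c^(d_q) mod q: c ≡ 8 (mod 11), and 8^7 mod 11 = 2.
h = q_inv·(m₁ − m₂) mod p = 21·(22 − 2) mod 23 = 6.
m = m₂ + h·q = 2 + 6·11 = 68.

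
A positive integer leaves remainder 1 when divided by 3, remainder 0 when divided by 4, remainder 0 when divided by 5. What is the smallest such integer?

40

From t ≡ 1 (mod 3) write t = 1 + 3s. Substituting into t ≡ 0 (mod 4) gives 3s ≡ 3 (mod 4), and since 3⁻¹ ≡ 3 (mod 4), s ≡ 1. Hence t ≡ 1 + 3·1 = 4 (mod 12).
From t ≡ 4 (mod 12) write t = 4 + 12s. Substituting into t ≡ 0 (mod 5) gives 12s ≡ 1 (mod 5), and since 2⁻¹ ≡ 3 (mod 5), s ≡ 3. Hence t ≡ 4 + 12·3 = 40 (mod 60).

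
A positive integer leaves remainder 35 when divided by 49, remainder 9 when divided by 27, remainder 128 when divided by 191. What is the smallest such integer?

84168

Combine the congruences pairwise.
From n ≡ 35 (mod 49) write n = 35 + 49t. Substituting into n ≡ 9 (mod 27) gives 49t ≡ 1 (mod 27), and since 22⁻¹ ≡ 16 (mod 27), t ≡ 16. Hence n ≡ 35 + 49·16 = 819 (mod 1323).
From n ≡ 819 (mod 1323) write n = 819 + 1323t. Substituting into n ≡ 128 (mod 191) gives 1323t ≡ 73 (mod 191), and since 177⁻¹ ≡ 150 (mod 191), t ≡ 63. Hence n ≡ 819 + 1323·63 = 84168 (mod 252693).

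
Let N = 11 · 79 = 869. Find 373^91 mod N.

868

Mod 11: 373 ≡ 10; by Fermat, exponent reduces to 91 mod 10 = 1; 10^1 ≡ 10 (mod 11).
Mod 79: 373 ≡ 57; by Fermat, exponent reduces to 91 mod 78 = 13; 57^13 ≡ 78 (mod 79).
Combine by CRT: x ≡ 10 (mod 11), x ≡ 78 (mod 79) ⇒ x ≡ 868 (mod 869).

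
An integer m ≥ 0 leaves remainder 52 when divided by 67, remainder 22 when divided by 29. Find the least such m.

1124

Combine the congruences pairwise.
From m ≡ 52 (mod 67) write m = 52 + 67t. Substituting into m ≡ 22 (mod 29) gives 67t ≡ 28 (mod 29), and since 9⁻¹ ≡ 13 (mod 29), t ≡ 16. Hence m ≡ 52 + 67·16 = 1124 (mod 1943).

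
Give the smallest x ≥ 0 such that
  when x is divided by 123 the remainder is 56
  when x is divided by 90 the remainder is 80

3500

Combine the congruences pairwise.
gcd(123, 90) = 3 and 3 | (80 − 56), so the pair is consistent; merging gives x ≡ 3500 (mod 3690), where 3690 = lcm(123, 90).
The solution is unique modulo lcm(123, 90) = 3690.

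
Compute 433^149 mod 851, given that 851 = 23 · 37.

Mod 23: 433 ≡ 19; by Fermat, exponent reduces to 149 mod 22 = 17; 19^17 ≡ 21 (mod 23).
Mod 37: 433 ≡ 26; by Fermat, exponent reduces to 149 mod 36 = 5; 26^5 ≡ 10 (mod 37).
Combine by CRT: x ≡ 21 (mod 23), x ≡ 10 (mod 37) ⇒ x ≡ 343 (mod 851).

343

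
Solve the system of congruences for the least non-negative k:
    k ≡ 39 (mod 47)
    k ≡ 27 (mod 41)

From k ≡ 39 (mod 47) write k = 39 + 47t. Substituting into k ≡ 27 (mod 41) gives 47t ≡ 29 (mod 41), and since 6⁻¹ ≡ 7 (mod 41), t ≡ 39. Hence k ≡ 39 + 47·39 = 1872 (mod 1927).

1872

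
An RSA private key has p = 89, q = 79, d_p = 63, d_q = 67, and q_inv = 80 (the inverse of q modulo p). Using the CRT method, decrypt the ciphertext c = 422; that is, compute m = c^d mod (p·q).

m₁ = c^(d_p) mod p: c ≡ 66 (mod 89), and 66^63 mod 89 = 74.
m₂ = c^(d_q) mod q: c ≡ 27 (mod 79), and 27^67 mod 79 = 61.
h = q_inv·(m₁ − m₂) mod p = 80·(74 − 61) mod 89 = 61.
m = m₂ + h·q = 61 + 61·79 = 4880.

4880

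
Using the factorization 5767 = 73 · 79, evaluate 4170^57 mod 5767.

Mod 73: 4170 ≡ 9; 9^57 ≡ 72 (mod 73).
Mod 79: 4170 ≡ 62; 62^57 ≡ 10 (mod 79).
Combine by CRT: x ≡ 72 (mod 73), x ≡ 10 (mod 79) ⇒ x ≡ 4671 (mod 5767).

4671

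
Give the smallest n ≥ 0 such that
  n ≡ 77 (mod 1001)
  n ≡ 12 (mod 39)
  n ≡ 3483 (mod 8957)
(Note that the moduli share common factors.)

245322

gcd(1001, 39) = 13 and 13 | (12 − 77), so the pair is consistent; merging gives n ≡ 2079 (mod 3003), where 3003 = lcm(1001, 39).
gcd(3003, 8957) = 13 and 13 | (3483 − 2079), so the pair is consistent; merging gives n ≡ 245322 (mod 2069067), where 2069067 = lcm(3003, 8957).
The solution is unique modulo lcm(1001, 39, 8957) = 2069067.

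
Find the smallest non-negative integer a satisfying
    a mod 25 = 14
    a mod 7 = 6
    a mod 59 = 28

4689

The moduli are pairwise coprime; N = 25·7·59 = 10325.
N/25 = 413; 413 ≡ 13 (mod 25); 13·2 ≡ 1, so inverse 2.
N/7 = 1475; 1475 ≡ 5 (mod 7); 5·3 ≡ 1, so inverse 3.
N/59 = 175; 175 ≡ 57 (mod 59); 57·29 ≡ 1, so inverse 29.
a ≡ 14·413·2 + 6·1475·3 + 28·175·29 = 180214.
180214 mod 10325 = 4689.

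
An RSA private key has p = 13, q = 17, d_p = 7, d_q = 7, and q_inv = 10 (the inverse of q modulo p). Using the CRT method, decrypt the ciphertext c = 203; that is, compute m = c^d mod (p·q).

135

m₁ = c^(d_p) mod p: c ≡ 8 (mod 13), and 8^7 mod 13 = 5.
m₂ = c^(d_q) mod q: c ≡ 16 (mod 17), and 16^7 mod 17 = 16.
h = q_inv·(m₁ − m₂) mod p = 10·(5 − 16) mod 13 = 7.
m = m₂ + h·q = 16 + 7·17 = 135.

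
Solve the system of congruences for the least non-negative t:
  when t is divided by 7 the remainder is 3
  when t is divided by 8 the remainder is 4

52

From t ≡ 3 (mod 7) write t = 3 + 7s. Substituting into t ≡ 4 (mod 8) gives 7s ≡ 1 (mod 8), and since 7⁻¹ ≡ 7 (mod 8), s ≡ 7. Hence t ≡ 3 + 7·7 = 52 (mod 56).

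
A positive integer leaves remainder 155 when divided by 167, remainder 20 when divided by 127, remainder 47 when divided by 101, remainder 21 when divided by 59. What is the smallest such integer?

80840346

From a ≡ 155 (mod 167) write a = 155 + 167t. Substituting into a ≡ 20 (mod 127) gives 167t ≡ 119 (mod 127), and since 40⁻¹ ≡ 54 (mod 127), t ≡ 76. Hence a ≡ 155 + 167·76 = 12847 (mod 21209).
From a ≡ 12847 (mod 21209) write a = 12847 + 21209t. Substituting into a ≡ 47 (mod 101) gives 21209t ≡ 27 (mod 101), and since 100⁻¹ ≡ 100 (mod 101), t ≡ 74. Hence a ≡ 12847 + 21209·74 = 1582313 (mod 2142109).
From a ≡ 1582313 (mod 2142109) write a = 1582313 + 2142109t. Substituting into a ≡ 21 (mod 59) gives 2142109t ≡ 29 (mod 59), and since 55⁻¹ ≡ 44 (mod 59), t ≡ 37. Hence a ≡ 1582313 + 2142109·37 = 80840346 (mod 126384431).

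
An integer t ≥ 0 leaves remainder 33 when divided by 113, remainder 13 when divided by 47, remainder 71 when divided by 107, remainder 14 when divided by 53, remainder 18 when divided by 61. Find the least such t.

The moduli are pairwise coprime; N = 113·47·107·53·61 = 1837239541.
N/113 = 16258757; 16258757 ≡ 91 (mod 113); 91·77 ≡ 1, so inverse 77.
N/47 = 39090203; 39090203 ≡ 21 (mod 47); 21·9 ≡ 1, so inverse 9.
N/107 = 17170463; 17170463 ≡ 66 (mod 107); 66·60 ≡ 1, so inverse 60.
N/53 = 34664897; 34664897 ≡ 35 (mod 53); 35·50 ≡ 1, so inverse 50.
N/61 = 30118681; 30118681 ≡ 53 (mod 61); 53·38 ≡ 1, so inverse 38.
t ≡ 33·16258757·77 + 13·39090203·9 + 71·17170463·60 + 14·34664897·50 + 18·30118681·38 = 163899833372.
163899833372 mod 1837239541 = 385514223.

385514223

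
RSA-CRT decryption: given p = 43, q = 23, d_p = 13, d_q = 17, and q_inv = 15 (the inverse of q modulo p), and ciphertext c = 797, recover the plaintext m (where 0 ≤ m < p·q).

884

m₁ = c^(d_p) mod p: c ≡ 23 (mod 43), and 23^13 mod 43 = 24.
m₂ = c^(d_q) mod q: c ≡ 15 (mod 23), and 15^17 mod 23 = 10.
h = q_inv·(m₁ − m₂) mod p = 15·(24 − 10) mod 43 = 38.
m = m₂ + h·q = 10 + 38·23 = 884.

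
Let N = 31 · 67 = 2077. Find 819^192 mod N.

Mod 31: 819 ≡ 13; by Fermat, exponent reduces to 192 mod 30 = 12; 13^12 ≡ 8 (mod 31).
Mod 67: 819 ≡ 15; by Fermat, exponent reduces to 192 mod 66 = 60; 15^60 ≡ 64 (mod 67).
Combine by CRT: x ≡ 8 (mod 31), x ≡ 64 (mod 67) ⇒ x ≡ 1806 (mod 2077).

1806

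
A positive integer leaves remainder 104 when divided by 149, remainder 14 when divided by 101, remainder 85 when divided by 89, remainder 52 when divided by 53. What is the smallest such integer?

The moduli are pairwise coprime; N = 149·101·89·53 = 70986133.
N/149 = 476417; 476417 ≡ 64 (mod 149); 64·7 ≡ 1, so inverse 7.
N/101 = 702833; 702833 ≡ 75 (mod 101); 75·66 ≡ 1, so inverse 66.
N/89 = 797597; 797597 ≡ 68 (mod 89); 68·72 ≡ 1, so inverse 72.
N/53 = 1339361; 1339361 ≡ 51 (mod 53); 51·26 ≡ 1, so inverse 26.
k ≡ 104·476417·7 + 14·702833·66 + 85·797597·72 + 52·1339361·26 = 7688358980.
7688358980 mod 70986133 = 21856616.

21856616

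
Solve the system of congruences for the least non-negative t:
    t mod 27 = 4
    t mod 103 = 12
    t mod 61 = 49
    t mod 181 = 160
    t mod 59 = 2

The moduli are pairwise coprime; N = 27·103·61·181·59 = 1811596239.
N/27 = 67096157; 67096157 ≡ 23 (mod 27); 23·20 ≡ 1, so inverse 20.
N/103 = 17588313; 17588313 ≡ 33 (mod 103); 33·25 ≡ 1, so inverse 25.
N/61 = 29698299; 29698299 ≡ 22 (mod 61); 22·25 ≡ 1, so inverse 25.
N/181 = 10008819; 10008819 ≡ 62 (mod 181); 62·73 ≡ 1, so inverse 73.
N/59 = 30705021; 30705021 ≡ 5 (mod 59); 5·12 ≡ 1, so inverse 12.
t ≡ 4·67096157·20 + 12·17588313·25 + 49·29698299·25 + 160·10008819·73 + 2·30705021·12 = 164664529159.
164664529159 mod 1811596239 = 1620867649.

1620867649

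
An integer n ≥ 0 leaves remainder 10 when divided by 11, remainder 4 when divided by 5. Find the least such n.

Combine the congruences pairwise.
From n ≡ 10 (mod 11) write n = 10 + 11t. Substituting into n ≡ 4 (mod 5) gives 11t ≡ 4 (mod 5), and since 1⁻¹ ≡ 1 (mod 5), t ≡ 4. Hence n ≡ 10 + 11·4 = 54 (mod 55).

54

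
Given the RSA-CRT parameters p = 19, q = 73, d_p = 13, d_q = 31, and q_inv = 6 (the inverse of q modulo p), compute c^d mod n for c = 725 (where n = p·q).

m₁ = c^(d_p) mod p: c ≡ 3 (mod 19), and 3^13 mod 19 = 14.
m₂ = c^(d_q) mod q: c ≡ 68 (mod 73), and 68^31 mod 73 = 26.
h = q_inv·(m₁ − m₂) mod p = 6·(14 − 26) mod 19 = 4.
m = m₂ + h·q = 26 + 4·73 = 318.

318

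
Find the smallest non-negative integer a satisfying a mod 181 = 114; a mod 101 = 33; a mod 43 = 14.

507457

The moduli are pairwise coprime; N = 181·101·43 = 786083.
N/181 = 4343; 4343 ≡ 180 (mod 181); 180·180 ≡ 1, so inverse 180.
N/101 = 7783; 7783 ≡ 6 (mod 101); 6·17 ≡ 1, so inverse 17.
N/43 = 18281; 18281 ≡ 6 (mod 43); 6·36 ≡ 1, so inverse 36.
a ≡ 114·4343·180 + 33·7783·17 + 14·18281·36 = 102698247.
102698247 mod 786083 = 507457.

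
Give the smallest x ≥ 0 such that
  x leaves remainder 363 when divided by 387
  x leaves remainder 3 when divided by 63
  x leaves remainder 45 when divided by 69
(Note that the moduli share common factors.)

44481

Combine the congruences pairwise.
gcd(387, 63) = 9 and 9 | (3 − 363), so the pair is consistent; merging gives x ≡ 1137 (mod 2709), where 2709 = lcm(387, 63).
gcd(2709, 69) = 3 and 3 | (45 − 1137), so the pair is consistent; merging gives x ≡ 44481 (mod 62307), where 62307 = lcm(2709, 69).
The solution is unique modulo lcm(387, 63, 69) = 62307.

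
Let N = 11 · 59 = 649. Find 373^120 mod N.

639

Mod 11: 373 ≡ 10; since 10 | 120, by Fermat 10^120 ≡ 1 (mod 11).
Mod 59: 373 ≡ 19; by Fermat, exponent reduces to 120 mod 58 = 4; 19^4 ≡ 49 (mod 59).
Combine by CRT: x ≡ 1 (mod 11), x ≡ 49 (mod 59) ⇒ x ≡ 639 (mod 649).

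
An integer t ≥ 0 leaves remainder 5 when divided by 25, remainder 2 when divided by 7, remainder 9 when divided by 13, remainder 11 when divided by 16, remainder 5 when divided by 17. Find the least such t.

546555

The moduli are pairwise coprime; N = 25·7·13·16·17 = 618800.
N/25 = 24752; 24752 ≡ 2 (mod 25); 2·13 ≡ 1, so inverse 13.
N/7 = 88400; 88400 ≡ 4 (mod 7); 4·2 ≡ 1, so inverse 2.
N/13 = 47600; 47600 ≡ 7 (mod 13); 7·2 ≡ 1, so inverse 2.
N/16 = 38675; 38675 ≡ 3 (mod 16); 3·11 ≡ 1, so inverse 11.
N/17 = 36400; 36400 ≡ 3 (mod 17); 3·6 ≡ 1, so inverse 6.
t ≡ 5·24752·13 + 2·88400·2 + 9·47600·2 + 11·38675·11 + 5·36400·6 = 8590955.
8590955 mod 618800 = 546555.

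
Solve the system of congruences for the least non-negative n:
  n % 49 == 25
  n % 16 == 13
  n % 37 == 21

Combine the congruences pairwise.
From n ≡ 25 (mod 49) write n = 25 + 49t. Substituting into n ≡ 13 (mod 16) gives 49t ≡ 4 (mod 16), and since 1⁻¹ ≡ 1 (mod 16), t ≡ 4. Hence n ≡ 25 + 49·4 = 221 (mod 784).
From n ≡ 221 (mod 784) write n = 221 + 784t. Substituting into n ≡ 21 (mod 37) gives 784t ≡ 22 (mod 37), and since 7⁻¹ ≡ 16 (mod 37), t ≡ 19. Hence n ≡ 221 + 784·19 = 15117 (mod 29008).

15117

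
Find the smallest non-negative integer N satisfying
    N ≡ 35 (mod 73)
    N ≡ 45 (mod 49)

Combine the congruences pairwise.
From N ≡ 35 (mod 73) write N = 35 + 73t. Substituting into N ≡ 45 (mod 49) gives 73t ≡ 10 (mod 49), and since 24⁻¹ ≡ 47 (mod 49), t ≡ 29. Hence N ≡ 35 + 73·29 = 2152 (mod 3577).

2152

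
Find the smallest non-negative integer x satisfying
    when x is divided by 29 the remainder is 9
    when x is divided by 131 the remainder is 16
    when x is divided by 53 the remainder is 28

From x ≡ 9 (mod 29) write x = 9 + 29t. Substituting into x ≡ 16 (mod 131) gives 29t ≡ 7 (mod 131), and since 29⁻¹ ≡ 122 (mod 131), t ≡ 68. Hence x ≡ 9 + 29·68 = 1981 (mod 3799).
From x ≡ 1981 (mod 3799) write x = 1981 + 3799t. Substituting into x ≡ 28 (mod 53) gives 3799t ≡ 8 (mod 53), and since 36⁻¹ ≡ 28 (mod 53), t ≡ 12. Hence x ≡ 1981 + 3799·12 = 47569 (mod 201347).

47569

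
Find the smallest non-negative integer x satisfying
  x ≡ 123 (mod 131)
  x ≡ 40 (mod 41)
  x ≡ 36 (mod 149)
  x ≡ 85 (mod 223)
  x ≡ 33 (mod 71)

5219651369

The moduli are pairwise coprime; N = 131·41·149·223·71 = 12670817407.
N/131 = 96723797; 96723797 ≡ 78 (mod 131); 78·42 ≡ 1, so inverse 42.
N/41 = 309044327; 309044327 ≡ 21 (mod 41); 21·2 ≡ 1, so inverse 2.
N/149 = 85039043; 85039043 ≡ 124 (mod 149); 124·143 ≡ 1, so inverse 143.
N/223 = 56819809; 56819809 ≡ 78 (mod 223); 78·203 ≡ 1, so inverse 203.
N/71 = 178462217; 178462217 ≡ 25 (mod 71); 25·54 ≡ 1, so inverse 54.
x ≡ 123·96723797·42 + 40·309044327·2 + 36·85039043·143 + 85·56819809·203 + 33·178462217·54 = 2260625149815.
2260625149815 mod 12670817407 = 5219651369.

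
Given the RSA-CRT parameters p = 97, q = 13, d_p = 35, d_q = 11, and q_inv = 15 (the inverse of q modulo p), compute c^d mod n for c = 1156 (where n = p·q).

m₁ = c^(d_p) mod p: c ≡ 89 (mod 97), and 89^35 mod 97 = 70.
m₂ = c^(d_q) mod q: c ≡ 12 (mod 13), and 12^11 mod 13 = 12.
h = q_inv·(m₁ − m₂) mod p = 15·(70 − 12) mod 97 = 94.
m = m₂ + h·q = 12 + 94·13 = 1234.

1234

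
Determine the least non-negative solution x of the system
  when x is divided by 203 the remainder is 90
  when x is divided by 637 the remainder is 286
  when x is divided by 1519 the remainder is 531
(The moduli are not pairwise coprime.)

235976

gcd(203, 637) = 7 and 7 | (286 − 90), so the pair is consistent; merging gives x ≡ 14300 (mod 18473), where 18473 = lcm(203, 637).
gcd(18473, 1519) = 49 and 49 | (531 − 14300), so the pair is consistent; merging gives x ≡ 235976 (mod 572663), where 572663 = lcm(18473, 1519).
The solution is unique modulo lcm(203, 637, 1519) = 572663.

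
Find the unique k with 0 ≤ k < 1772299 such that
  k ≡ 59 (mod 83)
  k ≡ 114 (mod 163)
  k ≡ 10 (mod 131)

399953

The moduli are pairwise coprime; N = 83·163·131 = 1772299.
N/83 = 21353; 21353 ≡ 22 (mod 83); 22·34 ≡ 1, so inverse 34.
N/163 = 10873; 10873 ≡ 115 (mod 163); 115·146 ≡ 1, so inverse 146.
N/131 = 13529; 13529 ≡ 36 (mod 131); 36·91 ≡ 1, so inverse 91.
k ≡ 59·21353·34 + 114·10873·146 + 10·13529·91 = 236115720.
236115720 mod 1772299 = 399953.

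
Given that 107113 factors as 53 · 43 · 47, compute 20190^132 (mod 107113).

Mod 53: 20190 ≡ 50; by Fermat, exponent reduces to 132 mod 52 = 28; 50^28 ≡ 44 (mod 53).
Mod 43: 20190 ≡ 23; by Fermat, exponent reduces to 132 mod 42 = 6; 23^6 ≡ 4 (mod 43).
Mod 47: 20190 ≡ 27; by Fermat, exponent reduces to 132 mod 46 = 40; 27^40 ≡ 8 (mod 47).
Combine by CRT: x ≡ 44 (mod 53), x ≡ 4 (mod 43), x ≡ 8 (mod 47) ⇒ x ≡ 54528 (mod 107113).

54528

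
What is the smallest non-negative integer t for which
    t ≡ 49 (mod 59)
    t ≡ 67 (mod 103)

Combine the congruences pairwise.
From t ≡ 49 (mod 59) write t = 49 + 59s. Substituting into t ≡ 67 (mod 103) gives 59s ≡ 18 (mod 103), and since 59⁻¹ ≡ 7 (mod 103), s ≡ 23. Hence t ≡ 49 + 59·23 = 1406 (mod 6077).

1406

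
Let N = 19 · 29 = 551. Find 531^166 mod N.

343

Mod 19: 531 ≡ 18; by Fermat, exponent reduces to 166 mod 18 = 4; 18^4 ≡ 1 (mod 19).
Mod 29: 531 ≡ 9; by Fermat, exponent reduces to 166 mod 28 = 26; 9^26 ≡ 24 (mod 29).
Combine by CRT: x ≡ 1 (mod 19), x ≡ 24 (mod 29) ⇒ x ≡ 343 (mod 551).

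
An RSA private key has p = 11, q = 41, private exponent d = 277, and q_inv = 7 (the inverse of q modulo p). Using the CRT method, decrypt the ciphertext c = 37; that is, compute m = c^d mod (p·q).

16

d_p = d mod (p−1) = 277 mod 10 = 7; d_q = d mod (q−1) = 37.
m₁ = c^(d_p) mod p: c ≡ 4 (mod 11), and 4^7 mod 11 = 5.
m₂ = c^(d_q) mod q: c ≡ 37 (mod 41), and 37^37 mod 41 = 16.
h = q_inv·(m₁ − m₂) mod p = 7·(5 − 16) mod 11 = 0.
m = m₂ + h·q = 16 + 0·41 = 16.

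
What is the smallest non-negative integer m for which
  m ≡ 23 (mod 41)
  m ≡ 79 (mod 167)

From m ≡ 23 (mod 41) write m = 23 + 41t. Substituting into m ≡ 79 (mod 167) gives 41t ≡ 56 (mod 167), and since 41⁻¹ ≡ 110 (mod 167), t ≡ 148. Hence m ≡ 23 + 41·148 = 6091 (mod 6847).

6091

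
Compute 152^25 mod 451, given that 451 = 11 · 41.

Mod 11: 152 ≡ 9; by Fermat, exponent reduces to 25 mod 10 = 5; 9^5 ≡ 1 (mod 11).
Mod 41: 152 ≡ 29; 29^25 ≡ 3 (mod 41).
Combine by CRT: x ≡ 1 (mod 11), x ≡ 3 (mod 41) ⇒ x ≡ 331 (mod 451).

331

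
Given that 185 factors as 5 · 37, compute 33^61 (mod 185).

118

Mod 5: 33 ≡ 3; by Fermat, exponent reduces to 61 mod 4 = 1; 3^1 ≡ 3 (mod 5).
Mod 37: 33 ≡ 33; by Fermat, exponent reduces to 61 mod 36 = 25; 33^25 ≡ 7 (mod 37).
Combine by CRT: x ≡ 3 (mod 5), x ≡ 7 (mod 37) ⇒ x ≡ 118 (mod 185).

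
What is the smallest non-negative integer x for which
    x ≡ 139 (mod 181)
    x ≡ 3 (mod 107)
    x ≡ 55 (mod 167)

784955

From x ≡ 139 (mod 181) write x = 139 + 181t. Substituting into x ≡ 3 (mod 107) gives 181t ≡ 78 (mod 107), and since 74⁻¹ ≡ 94 (mod 107), t ≡ 56. Hence x ≡ 139 + 181·56 = 10275 (mod 19367).
From x ≡ 10275 (mod 19367) write x = 10275 + 19367t. Substituting into x ≡ 55 (mod 167) gives 19367t ≡ 134 (mod 167), and since 162⁻¹ ≡ 100 (mod 167), t ≡ 40. Hence x ≡ 10275 + 19367·40 = 784955 (mod 3234289).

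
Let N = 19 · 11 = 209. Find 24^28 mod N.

Mod 19: 24 ≡ 5; by Fermat, exponent reduces to 28 mod 18 = 10; 5^10 ≡ 5 (mod 19).
Mod 11: 24 ≡ 2; by Fermat, exponent reduces to 28 mod 10 = 8; 2^8 ≡ 3 (mod 11).
Combine by CRT: x ≡ 5 (mod 19), x ≡ 3 (mod 11) ⇒ x ≡ 157 (mod 209).

157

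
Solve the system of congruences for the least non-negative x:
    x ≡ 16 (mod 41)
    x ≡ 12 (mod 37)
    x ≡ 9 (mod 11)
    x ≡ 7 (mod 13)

From x ≡ 16 (mod 41) write x = 16 + 41t. Substituting into x ≡ 12 (mod 37) gives 41t ≡ 33 (mod 37), and since 4⁻¹ ≡ 28 (mod 37), t ≡ 36. Hence x ≡ 16 + 41·36 = 1492 (mod 1517).
From x ≡ 1492 (mod 1517) write x = 1492 + 1517t. Substituting into x ≡ 9 (mod 11) gives 1517t ≡ 2 (mod 11), and since 10⁻¹ ≡ 10 (mod 11), t ≡ 9. Hence x ≡ 1492 + 1517·9 = 15145 (mod 16687).
From x ≡ 15145 (mod 16687) write x = 15145 + 16687t. Substituting into x ≡ 7 (mod 13) gives 16687t ≡ 7 (mod 13), and since 8⁻¹ ≡ 5 (mod 13), t ≡ 9. Hence x ≡ 15145 + 16687·9 = 165328 (mod 216931).

165328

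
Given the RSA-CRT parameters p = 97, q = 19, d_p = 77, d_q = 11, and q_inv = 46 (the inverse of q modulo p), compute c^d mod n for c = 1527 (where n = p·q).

1702

m₁ = c^(d_p) mod p: c ≡ 72 (mod 97), and 72^77 mod 97 = 53.
m₂ = c^(d_q) mod q: c ≡ 7 (mod 19), and 7^11 mod 19 = 11.
h = q_inv·(m₁ − m₂) mod p = 46·(53 − 11) mod 97 = 89.
m = m₂ + h·q = 11 + 89·19 = 1702.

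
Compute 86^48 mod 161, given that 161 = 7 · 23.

Mod 7: 86 ≡ 2; since 6 | 48, by Fermat 2^48 ≡ 1 (mod 7).
Mod 23: 86 ≡ 17; by Fermat, exponent reduces to 48 mod 22 = 4; 17^4 ≡ 8 (mod 23).
Combine by CRT: x ≡ 1 (mod 7), x ≡ 8 (mod 23) ⇒ x ≡ 8 (mod 161).

8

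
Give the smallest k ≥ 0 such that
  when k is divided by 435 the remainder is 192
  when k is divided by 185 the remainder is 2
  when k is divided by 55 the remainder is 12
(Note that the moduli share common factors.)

39777

gcd(435, 185) = 5 and 5 | (2 − 192), so the pair is consistent; merging gives k ≡ 7587 (mod 16095), where 16095 = lcm(435, 185).
gcd(16095, 55) = 5 and 5 | (12 − 7587), so the pair is consistent; merging gives k ≡ 39777 (mod 177045), where 177045 = lcm(16095, 55).
The solution is unique modulo lcm(435, 185, 55) = 177045.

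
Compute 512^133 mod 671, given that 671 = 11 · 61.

84

Mod 11: 512 ≡ 6; by Fermat, exponent reduces to 133 mod 10 = 3; 6^3 ≡ 7 (mod 11).
Mod 61: 512 ≡ 24; by Fermat, exponent reduces to 133 mod 60 = 13; 24^13 ≡ 23 (mod 61).
Combine by CRT: x ≡ 7 (mod 11), x ≡ 23 (mod 61) ⇒ x ≡ 84 (mod 671).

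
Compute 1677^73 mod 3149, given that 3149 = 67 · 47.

Mod 67: 1677 ≡ 2; by Fermat, exponent reduces to 73 mod 66 = 7; 2^7 ≡ 61 (mod 67).
Mod 47: 1677 ≡ 32; by Fermat, exponent reduces to 73 mod 46 = 27; 32^27 ≡ 6 (mod 47).
Combine by CRT: x ≡ 61 (mod 67), x ≡ 6 (mod 47) ⇒ x ≡ 664 (mod 3149).

664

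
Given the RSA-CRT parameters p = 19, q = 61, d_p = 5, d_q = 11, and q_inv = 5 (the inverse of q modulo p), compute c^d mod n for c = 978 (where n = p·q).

35

m₁ = c^(d_p) mod p: c ≡ 9 (mod 19), and 9^5 mod 19 = 16.
m₂ = c^(d_q) mod q: c ≡ 2 (mod 61), and 2^11 mod 61 = 35.
h = q_inv·(m₁ − m₂) mod p = 5·(16 − 35) mod 19 = 0.
m = m₂ + h·q = 35 + 0·61 = 35.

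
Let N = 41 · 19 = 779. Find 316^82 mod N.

349

Mod 41: 316 ≡ 29; by Fermat, exponent reduces to 82 mod 40 = 2; 29^2 ≡ 21 (mod 41).
Mod 19: 316 ≡ 12; by Fermat, exponent reduces to 82 mod 18 = 10; 12^10 ≡ 7 (mod 19).
Combine by CRT: x ≡ 21 (mod 41), x ≡ 7 (mod 19) ⇒ x ≡ 349 (mod 779).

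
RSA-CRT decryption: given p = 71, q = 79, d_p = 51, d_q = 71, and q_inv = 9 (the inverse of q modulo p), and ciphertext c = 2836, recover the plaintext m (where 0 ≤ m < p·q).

m₁ = c^(d_p) mod p: c ≡ 67 (mod 71), and 67^51 mod 71 = 62.
m₂ = c^(d_q) mod q: c ≡ 71 (mod 79), and 71^71 mod 79 = 57.
h = q_inv·(m₁ − m₂) mod p = 9·(62 − 57) mod 71 = 45.
m = m₂ + h·q = 57 + 45·79 = 3612.

3612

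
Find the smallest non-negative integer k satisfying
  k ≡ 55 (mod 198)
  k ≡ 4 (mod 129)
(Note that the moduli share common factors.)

649

gcd(198, 129) = 3 and 3 | (4 − 55), so the pair is consistent; merging gives k ≡ 649 (mod 8514), where 8514 = lcm(198, 129).
The solution is unique modulo lcm(198, 129) = 8514.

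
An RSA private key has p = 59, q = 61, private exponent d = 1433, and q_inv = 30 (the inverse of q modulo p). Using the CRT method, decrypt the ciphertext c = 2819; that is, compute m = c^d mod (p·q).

2426

d_p = d mod (p−1) = 1433 mod 58 = 41; d_q = d mod (q−1) = 53.
m₁ = c^(d_p) mod p: c ≡ 46 (mod 59), and 46^41 mod 59 = 7.
m₂ = c^(d_q) mod q: c ≡ 13 (mod 61), and 13^53 mod 61 = 47.
h = q_inv·(m₁ − m₂) mod p = 30·(7 − 47) mod 59 = 39.
m = m₂ + h·q = 47 + 39·61 = 2426.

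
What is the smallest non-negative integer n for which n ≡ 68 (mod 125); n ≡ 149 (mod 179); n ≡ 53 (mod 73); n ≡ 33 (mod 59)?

72237568

Combine the congruences pairwise.
From n ≡ 68 (mod 125) write n = 68 + 125t. Substituting into n ≡ 149 (mod 179) gives 125t ≡ 81 (mod 179), and since 125⁻¹ ≡ 116 (mod 179), t ≡ 88. Hence n ≡ 68 + 125·88 = 11068 (mod 22375).
From n ≡ 11068 (mod 22375) write n = 11068 + 22375t. Substituting into n ≡ 53 (mod 73) gives 22375t ≡ 8 (mod 73), and since 37⁻¹ ≡ 2 (mod 73), t ≡ 16. Hence n ≡ 11068 + 22375·16 = 369068 (mod 1633375).
From n ≡ 369068 (mod 1633375) write n = 369068 + 1633375t. Substituting into n ≡ 33 (mod 59) gives 1633375t ≡ 10 (mod 59), and since 19⁻¹ ≡ 28 (mod 59), t ≡ 44. Hence n ≡ 369068 + 1633375·44 = 72237568 (mod 96369125).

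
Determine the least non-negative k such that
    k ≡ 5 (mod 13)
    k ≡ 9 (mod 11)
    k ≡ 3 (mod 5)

603

The moduli are pairwise coprime; N = 13·11·5 = 715.
N/13 = 55; 55 ≡ 3 (mod 13); 3·9 ≡ 1, so inverse 9.
N/11 = 65; 65 ≡ 10 (mod 11); 10·10 ≡ 1, so inverse 10.
N/5 = 143; 143 ≡ 3 (mod 5); 3·2 ≡ 1, so inverse 2.
k ≡ 5·55·9 + 9·65·10 + 3·143·2 = 9183.
9183 mod 715 = 603.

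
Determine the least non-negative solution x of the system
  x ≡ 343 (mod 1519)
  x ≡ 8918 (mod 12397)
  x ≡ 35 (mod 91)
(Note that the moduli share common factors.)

gcd(1519, 12397) = 49 and 49 | (8918 − 343), so the pair is consistent; merging gives x ≡ 343637 (mod 384307), where 384307 = lcm(1519, 12397).
gcd(384307, 91) = 7 and 7 | (35 − 343637), so the pair is consistent; merging gives x ≡ 727944 (mod 4995991), where 4995991 = lcm(384307, 91).
The solution is unique modulo lcm(1519, 12397, 91) = 4995991.

727944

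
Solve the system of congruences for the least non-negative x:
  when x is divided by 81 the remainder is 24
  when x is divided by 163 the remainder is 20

672

From x ≡ 24 (mod 81) write x = 24 + 81t. Substituting into x ≡ 20 (mod 163) gives 81t ≡ 159 (mod 163), and since 81⁻¹ ≡ 161 (mod 163), t ≡ 8. Hence x ≡ 24 + 81·8 = 672 (mod 13203).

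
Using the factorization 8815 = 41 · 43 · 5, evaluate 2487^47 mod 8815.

Mod 41: 2487 ≡ 27; by Fermat, exponent reduces to 47 mod 40 = 7; 27^7 ≡ 38 (mod 41).
Mod 43: 2487 ≡ 36; by Fermat, exponent reduces to 47 mod 42 = 5; 36^5 ≡ 6 (mod 43).
Mod 5: 2487 ≡ 2; by Fermat, exponent reduces to 47 mod 4 = 3; 2^3 ≡ 3 (mod 5).
Combine by CRT: x ≡ 38 (mod 41), x ≡ 6 (mod 43), x ≡ 3 (mod 5) ⇒ x ≡ 5983 (mod 8815).

5983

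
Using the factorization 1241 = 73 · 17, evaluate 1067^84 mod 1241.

Mod 73: 1067 ≡ 45; by Fermat, exponent reduces to 84 mod 72 = 12; 45^12 ≡ 9 (mod 73).
Mod 17: 1067 ≡ 13; by Fermat, exponent reduces to 84 mod 16 = 4; 13^4 ≡ 1 (mod 17).
Combine by CRT: x ≡ 9 (mod 73), x ≡ 1 (mod 17) ⇒ x ≡ 885 (mod 1241).

885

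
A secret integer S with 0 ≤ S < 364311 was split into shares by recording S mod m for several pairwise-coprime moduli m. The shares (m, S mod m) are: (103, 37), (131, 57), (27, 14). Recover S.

28877

From S ≡ 37 (mod 103) write S = 37 + 103t. Substituting into S ≡ 57 (mod 131) gives 103t ≡ 20 (mod 131), and since 103⁻¹ ≡ 14 (mod 131), t ≡ 18. Hence S ≡ 37 + 103·18 = 1891 (mod 13493).
From S ≡ 1891 (mod 13493) write S = 1891 + 13493t. Substituting into S ≡ 14 (mod 27) gives 13493t ≡ 13 (mod 27), and since 20⁻¹ ≡ 23 (mod 27), t ≡ 2. Hence S ≡ 1891 + 13493·2 = 28877 (mod 364311).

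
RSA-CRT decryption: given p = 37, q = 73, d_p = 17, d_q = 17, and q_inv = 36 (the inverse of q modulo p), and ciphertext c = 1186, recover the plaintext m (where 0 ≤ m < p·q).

m₁ = c^(d_p) mod p: c ≡ 2 (mod 37), and 2^17 mod 37 = 18.
m₂ = c^(d_q) mod q: c ≡ 18 (mod 73), and 18^17 mod 73 = 69.
h = q_inv·(m₁ − m₂) mod p = 36·(18 − 69) mod 37 = 14.
m = m₂ + h·q = 69 + 14·73 = 1091.

1091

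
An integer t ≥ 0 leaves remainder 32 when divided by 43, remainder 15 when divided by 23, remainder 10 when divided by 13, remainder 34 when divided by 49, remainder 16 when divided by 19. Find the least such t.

The moduli are pairwise coprime; N = 43·23·13·49·19 = 11969867.
N/43 = 278369; 278369 ≡ 30 (mod 43); 30·33 ≡ 1, so inverse 33.
N/23 = 520429; 520429 ≡ 8 (mod 23); 8·3 ≡ 1, so inverse 3.
N/13 = 920759; 920759 ≡ 8 (mod 13); 8·5 ≡ 1, so inverse 5.
N/49 = 244283; 244283 ≡ 18 (mod 49); 18·30 ≡ 1, so inverse 30.
N/19 = 629993; 629993 ≡ 10 (mod 19); 10·2 ≡ 1, so inverse 2.
t ≡ 32·278369·33 + 15·520429·3 + 10·920759·5 + 34·244283·30 + 16·629993·2 = 632743355.
632743355 mod 11969867 = 10310271.

10310271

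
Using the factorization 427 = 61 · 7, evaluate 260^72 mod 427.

Mod 61: 260 ≡ 16; by Fermat, exponent reduces to 72 mod 60 = 12; 16^12 ≡ 34 (mod 61).
Mod 7: 260 ≡ 1; since 6 | 72, by Fermat 1^72 ≡ 1 (mod 7).
Combine by CRT: x ≡ 34 (mod 61), x ≡ 1 (mod 7) ⇒ x ≡ 400 (mod 427).

400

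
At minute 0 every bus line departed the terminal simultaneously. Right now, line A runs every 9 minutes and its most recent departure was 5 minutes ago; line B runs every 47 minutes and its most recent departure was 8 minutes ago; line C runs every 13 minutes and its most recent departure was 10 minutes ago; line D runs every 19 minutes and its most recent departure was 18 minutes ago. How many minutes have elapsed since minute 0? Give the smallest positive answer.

The moduli are pairwise coprime; N = 9·47·13·19 = 104481.
N/9 = 11609; 11609 ≡ 8 (mod 9); 8·8 ≡ 1, so inverse 8.
N/47 = 2223; 2223 ≡ 14 (mod 47); 14·37 ≡ 1, so inverse 37.
N/13 = 8037; 8037 ≡ 3 (mod 13); 3·9 ≡ 1, so inverse 9.
N/19 = 5499; 5499 ≡ 8 (mod 19); 8·12 ≡ 1, so inverse 12.
t ≡ 5·11609·8 + 8·2223·37 + 10·8037·9 + 18·5499·12 = 3033482.
3033482 mod 104481 = 3533.

3533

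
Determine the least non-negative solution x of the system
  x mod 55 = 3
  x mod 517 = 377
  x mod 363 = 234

30363

Combine the congruences pairwise.
gcd(55, 517) = 11 and 11 | (377 − 3), so the pair is consistent; merging gives x ≡ 1928 (mod 2585), where 2585 = lcm(55, 517).
gcd(2585, 363) = 11 and 11 | (234 − 1928), so the pair is consistent; merging gives x ≡ 30363 (mod 85305), where 85305 = lcm(2585, 363).
The solution is unique modulo lcm(55, 517, 363) = 85305.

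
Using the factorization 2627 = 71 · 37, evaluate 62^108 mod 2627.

Mod 71: 62 ≡ 62; by Fermat, exponent reduces to 108 mod 70 = 38; 62^38 ≡ 19 (mod 71).
Mod 37: 62 ≡ 25; since 36 | 108, by Fermat 25^108 ≡ 1 (mod 37).
Combine by CRT: x ≡ 19 (mod 71), x ≡ 1 (mod 37) ⇒ x ≡ 445 (mod 2627).

445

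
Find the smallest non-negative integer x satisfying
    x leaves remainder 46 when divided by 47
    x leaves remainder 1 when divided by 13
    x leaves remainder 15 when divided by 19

4746

The moduli are pairwise coprime; N = 47·13·19 = 11609.
N/47 = 247; 247 ≡ 12 (mod 47); 12·4 ≡ 1, so inverse 4.
N/13 = 893; 893 ≡ 9 (mod 13); 9·3 ≡ 1, so inverse 3.
N/19 = 611; 611 ≡ 3 (mod 19); 3·13 ≡ 1, so inverse 13.
x ≡ 46·247·4 + 1·893·3 + 15·611·13 = 167272.
167272 mod 11609 = 4746.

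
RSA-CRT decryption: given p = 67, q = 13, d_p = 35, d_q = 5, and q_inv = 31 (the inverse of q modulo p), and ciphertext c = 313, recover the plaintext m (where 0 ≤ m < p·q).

521

m₁ = c^(d_p) mod p: c ≡ 45 (mod 67), and 45^35 mod 67 = 52.
m₂ = c^(d_q) mod q: c ≡ 1 (mod 13), and 1^5 mod 13 = 1.
h = q_inv·(m₁ − m₂) mod p = 31·(52 − 1) mod 67 = 40.
m = m₂ + h·q = 1 + 40·13 = 521.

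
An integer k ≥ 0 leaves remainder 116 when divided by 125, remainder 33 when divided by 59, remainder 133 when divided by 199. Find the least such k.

The moduli are pairwise coprime; N = 125·59·199 = 1467625.
N/125 = 11741; 11741 ≡ 116 (mod 125); 116·111 ≡ 1, so inverse 111.
N/59 = 24875; 24875 ≡ 36 (mod 59); 36·41 ≡ 1, so inverse 41.
N/199 = 7375; 7375 ≡ 12 (mod 199); 12·83 ≡ 1, so inverse 83.
k ≡ 116·11741·111 + 33·24875·41 + 133·7375·83 = 266245616.
266245616 mod 1467625 = 605491.

605491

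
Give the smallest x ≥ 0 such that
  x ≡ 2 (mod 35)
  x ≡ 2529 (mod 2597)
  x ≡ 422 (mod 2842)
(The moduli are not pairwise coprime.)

597242

gcd(35, 2597) = 7 and 7 | (2529 − 2), so the pair is consistent; merging gives x ≡ 12917 (mod 12985), where 12985 = lcm(35, 2597).
gcd(12985, 2842) = 49 and 49 | (422 − 12917), so the pair is consistent; merging gives x ≡ 597242 (mod 753130), where 753130 = lcm(12985, 2842).
The solution is unique modulo lcm(35, 2597, 2842) = 753130.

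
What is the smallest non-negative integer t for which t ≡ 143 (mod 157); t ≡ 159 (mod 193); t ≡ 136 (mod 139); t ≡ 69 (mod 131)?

180142885

Combine the congruences pairwise.
From t ≡ 143 (mod 157) write t = 143 + 157s. Substituting into t ≡ 159 (mod 193) gives 157s ≡ 16 (mod 193), and since 157⁻¹ ≡ 134 (mod 193), s ≡ 21. Hence t ≡ 143 + 157·21 = 3440 (mod 30301).
From t ≡ 3440 (mod 30301) write t = 3440 + 30301s. Substituting into t ≡ 136 (mod 139) gives 30301s ≡ 32 (mod 139), and since 138⁻¹ ≡ 138 (mod 139), s ≡ 107. Hence t ≡ 3440 + 30301·107 = 3245647 (mod 4211839).
From t ≡ 3245647 (mod 4211839) write t = 3245647 + 4211839s. Substituting into t ≡ 69 (mod 131) gives 4211839s ≡ 78 (mod 131), and since 58⁻¹ ≡ 61 (mod 131), s ≡ 42. Hence t ≡ 3245647 + 4211839·42 = 180142885 (mod 551750909).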